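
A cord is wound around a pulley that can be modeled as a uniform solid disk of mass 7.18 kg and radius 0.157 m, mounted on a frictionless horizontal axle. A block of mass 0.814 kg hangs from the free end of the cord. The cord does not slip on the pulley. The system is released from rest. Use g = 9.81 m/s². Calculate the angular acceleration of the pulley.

α ≈ 11.5 rad/s²

I = ½MR² = (1/2)(7.18)(0.157)² = 0.08849 kg·m².
Block: mg − T = ma. Pulley: TR = Iα. No-slip: a = αR, so T = (I/R²)a = 3.590·a.
Then mg = (m + 3.590)a, so a = (0.814)(9.81)/(0.814 + 3.590) = 1.813 m/s².
α = a/R = 1.813/0.157 = 11.55 rad/s².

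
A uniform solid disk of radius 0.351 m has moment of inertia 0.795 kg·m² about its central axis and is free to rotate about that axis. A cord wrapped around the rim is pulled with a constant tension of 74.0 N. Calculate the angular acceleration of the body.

τ = F R = (74.0)(0.351) = 25.97 N·m.
From τ = Iα: α = 25.97/0.7950 = 32.67 rad/s².

α ≈ 32.7 rad/s²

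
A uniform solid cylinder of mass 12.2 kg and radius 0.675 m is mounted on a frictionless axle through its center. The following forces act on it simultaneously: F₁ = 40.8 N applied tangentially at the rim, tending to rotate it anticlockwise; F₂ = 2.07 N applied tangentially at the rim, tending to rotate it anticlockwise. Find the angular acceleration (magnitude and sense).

I = ½MR² = (1/2)(12.2)(0.675)² = 2.779 kg·m².
Taking anticlockwise as positive: τ₁ = +(40.8)(0.675) = +27.54 N·m; τ₂ = +(2.07)(0.675) = +1.397 N·m.
Net torque τ = 28.94 N·m.
α = τ/I = 28.94/2.779 = 10.41 rad/s².

α ≈ 10.4 rad/s², anticlockwise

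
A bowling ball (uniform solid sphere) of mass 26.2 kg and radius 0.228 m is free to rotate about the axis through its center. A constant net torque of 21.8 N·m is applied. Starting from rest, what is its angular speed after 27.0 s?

ω ≈ 1080 rad/s

I = (2/5)MR² = (2/5)(26.2)(0.228)² = 0.5448 kg·m².
α = τ/I = 21.8/0.5448 = 40.02 rad/s².
ω = ω₀ + αt = 0 + (40.02)(27.0) = 1080 rad/s.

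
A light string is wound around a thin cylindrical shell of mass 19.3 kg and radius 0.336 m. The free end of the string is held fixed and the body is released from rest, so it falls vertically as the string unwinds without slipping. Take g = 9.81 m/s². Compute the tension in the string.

T ≈ 94.7 N

Translation: Mg − T = Ma. Rotation about the center: TR = Iα with I = MR².
With a = αR: T = (I/R²)a = M a, so Mg = (1 + 1.000)Ma.
a = g/(1 + 1.000) = 9.81/2.000 = 4.905 m/s².
T = 1.000·M·a = (1.000)(19.3)(4.905) = 94.67 N.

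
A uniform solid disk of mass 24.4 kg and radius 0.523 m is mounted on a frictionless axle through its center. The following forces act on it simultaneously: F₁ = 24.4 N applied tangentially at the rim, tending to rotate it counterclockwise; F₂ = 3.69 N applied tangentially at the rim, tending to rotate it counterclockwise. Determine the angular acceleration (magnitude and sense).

α ≈ 4.40 rad/s², counterclockwise

I = ½MR² = (1/2)(24.4)(0.523)² = 3.337 kg·m².
Taking counterclockwise as positive: τ₁ = +(24.4)(0.523) = +12.76 N·m; τ₂ = +(3.69)(0.523) = +1.930 N·m.
Net torque τ = 14.69 N·m.
α = τ/I = 14.69/3.337 = 4.402 rad/s².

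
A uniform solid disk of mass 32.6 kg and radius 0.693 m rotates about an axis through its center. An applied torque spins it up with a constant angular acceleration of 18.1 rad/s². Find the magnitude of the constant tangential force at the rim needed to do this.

F ≈ 204 N

I = ½MR² = (1/2)(32.6)(0.693)² = 7.828 kg·m².
The required torque is τ = Iα = (7.828)(18.10) = 141.7 N·m.
A tangential force at the rim gives τ = FR, so F = τ/R = 141.7/0.693 = 204.5 N.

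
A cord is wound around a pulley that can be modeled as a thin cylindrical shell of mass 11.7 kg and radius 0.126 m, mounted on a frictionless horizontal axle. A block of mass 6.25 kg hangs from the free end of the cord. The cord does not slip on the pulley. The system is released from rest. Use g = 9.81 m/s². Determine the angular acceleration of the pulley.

α ≈ 27.1 rad/s²

I = MR² = (11.7)(0.126)² = 0.1857 kg·m².
Block: mg − T = ma. Pulley: TR = Iα. No-slip: a = αR, so T = (I/R²)a = 11.70·a.
Then mg = (m + 11.70)a, so a = (6.25)(9.81)/(6.25 + 11.70) = 3.416 m/s².
α = a/R = 3.416/0.126 = 27.11 rad/s².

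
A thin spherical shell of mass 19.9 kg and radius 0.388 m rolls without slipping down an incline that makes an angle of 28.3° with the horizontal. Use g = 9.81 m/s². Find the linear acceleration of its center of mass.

a ≈ 2.79 m/s²

Translation along the incline: Mg sinθ − f = Ma.
Rotation about the center: fR = Iα with I = (2/3)MR². No-slip gives a = αR, so f = (I/R²)a = (2/3)M a.
Substituting: Mg sinθ = (1 + 0.6667)Ma, so a = g sinθ/(1 + 0.6667) = (9.81) sin 28.3° / 1.667 = 2.790 m/s².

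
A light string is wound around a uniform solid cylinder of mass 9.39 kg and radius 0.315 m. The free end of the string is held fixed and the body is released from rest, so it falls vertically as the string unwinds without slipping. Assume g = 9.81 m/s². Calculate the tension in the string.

T ≈ 30.7 N

Translation: Mg − T = Ma. Rotation about the center: TR = Iα with I = ½MR².
With a = αR: T = (I/R²)a = (1/2)M a, so Mg = (1 + 0.5000)Ma.
a = g/(1 + 0.5000) = 9.81/1.500 = 6.540 m/s².
T = 0.5000·M·a = (0.5000)(9.39)(6.540) = 30.71 N.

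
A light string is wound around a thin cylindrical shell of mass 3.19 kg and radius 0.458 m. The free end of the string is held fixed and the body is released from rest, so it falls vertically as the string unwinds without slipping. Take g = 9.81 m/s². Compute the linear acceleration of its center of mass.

Translation: Mg − T = Ma. Rotation about the center: TR = Iα with I = MR².
With a = αR: T = (I/R²)a = M a, so Mg = (1 + 1.000)Ma.
a = g/(1 + 1.000) = 9.81/2.000 = 4.905 m/s².

a ≈ 4.91 m/s²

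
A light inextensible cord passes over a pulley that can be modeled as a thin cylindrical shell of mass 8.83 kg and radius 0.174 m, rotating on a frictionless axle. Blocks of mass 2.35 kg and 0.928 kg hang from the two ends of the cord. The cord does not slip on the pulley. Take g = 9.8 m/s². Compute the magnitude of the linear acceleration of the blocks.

I = MR² = (8.83)(0.174)² = 0.2673 kg·m².
Heavier block: m₁g − T₁ = m₁a. Lighter block: T₂ − m₂g = m₂a.
Pulley: (T₁ − T₂)R = Iα = I(a/R), so T₁ − T₂ = (I/R²)a = 1·M_p a = 8.830·a.
Adding the three: (m₁ − m₂)g = (m₁ + m₂ + 8.830)a, so a = (2.35 − 0.928)(9.8)/(2.35 + 0.928 + 8.830) = 1.151 m/s².

a ≈ 1.15 m/s²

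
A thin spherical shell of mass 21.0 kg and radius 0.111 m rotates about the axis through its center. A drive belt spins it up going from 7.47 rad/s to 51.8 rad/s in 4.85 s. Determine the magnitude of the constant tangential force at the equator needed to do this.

I = (2/3)MR² = (2/3)(21.0)(0.111)² = 0.1725 kg·m².
α = Δω/Δt = (51.8 − 7.47)/4.85 = 9.140 rad/s².
The required torque is τ = Iα = (0.1725)(9.140) = 1.577 N·m.
A tangential force at the equator gives τ = FR, so F = τ/R = 1.577/0.111 = 14.20 N.

F ≈ 14.2 N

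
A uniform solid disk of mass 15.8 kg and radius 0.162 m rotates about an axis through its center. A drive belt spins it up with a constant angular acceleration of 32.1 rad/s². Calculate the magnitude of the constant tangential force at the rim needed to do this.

I = ½MR² = (1/2)(15.8)(0.162)² = 0.2073 kg·m².
The required torque is τ = Iα = (0.2073)(32.10) = 6.655 N·m.
A tangential force at the rim gives τ = FR, so F = τ/R = 6.655/0.162 = 41.08 N.

F ≈ 41.1 N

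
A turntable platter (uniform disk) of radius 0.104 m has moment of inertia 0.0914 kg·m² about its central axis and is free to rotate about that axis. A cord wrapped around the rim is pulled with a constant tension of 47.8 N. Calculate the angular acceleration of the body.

τ = F R = (47.8)(0.104) = 4.971 N·m.
From τ = Iα: α = 4.971/0.09140 = 54.39 rad/s².

α ≈ 54.4 rad/s²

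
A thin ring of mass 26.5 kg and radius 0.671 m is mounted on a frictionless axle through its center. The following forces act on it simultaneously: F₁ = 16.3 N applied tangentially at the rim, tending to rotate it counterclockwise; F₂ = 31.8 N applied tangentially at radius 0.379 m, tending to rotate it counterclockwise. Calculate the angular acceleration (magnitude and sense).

α ≈ 1.93 rad/s², counterclockwise

I = MR² = (26.5)(0.671)² = 11.93 kg·m².
Taking counterclockwise as positive: τ₁ = +(16.3)(0.671) = +10.94 N·m; τ₂ = +(31.8)(0.379) = +12.05 N·m.
Net torque τ = 22.99 N·m.
α = τ/I = 22.99/11.93 = 1.927 rad/s².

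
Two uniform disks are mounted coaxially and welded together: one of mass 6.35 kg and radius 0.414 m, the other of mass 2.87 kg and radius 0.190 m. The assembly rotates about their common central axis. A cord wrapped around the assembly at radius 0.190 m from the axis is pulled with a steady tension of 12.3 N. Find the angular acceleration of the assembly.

I = ½M₁R₁² + ½M₂R₂² = ½(6.35)(0.414)² + ½(2.87)(0.190)² = 0.5960 kg·m².
τ = F r = (12.3)(0.190) = 2.337 N·m.
α = τ/I = 2.337/0.5960 = 3.921 rad/s².

α ≈ 3.92 rad/s²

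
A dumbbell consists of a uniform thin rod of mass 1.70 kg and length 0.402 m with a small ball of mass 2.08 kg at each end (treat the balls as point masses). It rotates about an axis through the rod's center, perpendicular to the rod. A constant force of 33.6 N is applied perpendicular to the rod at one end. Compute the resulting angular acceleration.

α ≈ 35.4 rad/s²

I_rod = (1/12)ML² = (1/12)(1.70)(0.402)² = 0.02289 kg·m².
I_balls = 2·m·(L/2)² = 2(2.08)(0.2010)² = 0.1681 kg·m².
Total I = 0.1910 kg·m².
τ = F·(L/2) = (33.6)(0.201) = 6.754 N·m.
α = τ/I = 6.754/0.1910 = 35.37 rad/s².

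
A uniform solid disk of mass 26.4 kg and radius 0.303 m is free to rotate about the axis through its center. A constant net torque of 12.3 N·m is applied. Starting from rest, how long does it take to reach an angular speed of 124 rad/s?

t ≈ 12.2 s

I = ½MR² = (1/2)(26.4)(0.303)² = 1.212 kg·m².
α = τ/I = 12.3/1.212 = 10.15 rad/s².
ω = αt ⇒ t = ω/α = 124/10.15 = 12.22 s.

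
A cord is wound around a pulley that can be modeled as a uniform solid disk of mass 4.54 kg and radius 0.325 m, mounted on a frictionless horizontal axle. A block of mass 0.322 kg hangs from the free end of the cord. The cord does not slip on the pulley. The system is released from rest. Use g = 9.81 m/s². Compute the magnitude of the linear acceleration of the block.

a ≈ 1.22 m/s²

I = ½MR² = (1/2)(4.54)(0.325)² = 0.2398 kg·m².
Block: mg − T = ma. Pulley: TR = Iα. No-slip: a = αR, so T = (I/R²)a = 2.270·a.
Then mg = (m + 2.270)a, so a = (0.322)(9.81)/(0.322 + 2.270) = 1.219 m/s².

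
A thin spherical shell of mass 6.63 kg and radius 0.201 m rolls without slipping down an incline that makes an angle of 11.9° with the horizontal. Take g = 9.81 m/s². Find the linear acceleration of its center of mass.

Translation along the incline: Mg sinθ − f = Ma.
Rotation about the center: fR = Iα with I = (2/3)MR². No-slip gives a = αR, so f = (I/R²)a = (2/3)M a.
Substituting: Mg sinθ = (1 + 0.6667)Ma, so a = g sinθ/(1 + 0.6667) = (9.81) sin 11.9° / 1.667 = 1.214 m/s².

a ≈ 1.21 m/s²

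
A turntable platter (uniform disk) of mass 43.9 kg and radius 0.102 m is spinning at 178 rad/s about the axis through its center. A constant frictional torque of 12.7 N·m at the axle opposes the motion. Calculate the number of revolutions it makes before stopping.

I = ½MR² = (1/2)(43.9)(0.102)² = 0.2284 kg·m².
The net torque has magnitude 12.7 N·m, opposing ω.
|α| = τ/I = 12.70/0.2284 = 55.61 rad/s² (deceleration).
ω² = ω₀² − 2|α|θ with ω = 0 ⇒ θ = ω₀²/(2|α|) = 284.9 rad = 45.34 rev.

≈ 45.3 revolutions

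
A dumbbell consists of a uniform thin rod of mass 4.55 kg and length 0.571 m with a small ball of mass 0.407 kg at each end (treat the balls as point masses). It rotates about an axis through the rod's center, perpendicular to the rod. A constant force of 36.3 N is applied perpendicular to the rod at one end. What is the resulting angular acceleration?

α ≈ 54.6 rad/s²

I_rod = (1/12)ML² = (1/12)(4.55)(0.571)² = 0.1236 kg·m².
I_balls = 2·m·(L/2)² = 2(0.407)(0.2855)² = 0.06635 kg·m².
Total I = 0.1900 kg·m².
τ = F·(L/2) = (36.3)(0.285) = 10.36 N·m.
α = τ/I = 10.36/0.1900 = 54.55 rad/s².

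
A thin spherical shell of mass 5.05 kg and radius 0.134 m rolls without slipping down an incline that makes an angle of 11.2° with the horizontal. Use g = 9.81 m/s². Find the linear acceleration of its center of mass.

Translation along the incline: Mg sinθ − f = Ma.
Rotation about the center: fR = Iα with I = (2/3)MR². No-slip gives a = αR, so f = (I/R²)a = (2/3)M a.
Substituting: Mg sinθ = (1 + 0.6667)Ma, so a = g sinθ/(1 + 0.6667) = (9.81) sin 11.2° / 1.667 = 1.143 m/s².

a ≈ 1.14 m/s²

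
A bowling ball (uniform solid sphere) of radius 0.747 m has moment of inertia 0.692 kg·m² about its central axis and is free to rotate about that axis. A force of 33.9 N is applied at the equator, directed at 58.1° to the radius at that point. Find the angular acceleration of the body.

Only the tangential component produces torque: τ = F R sinθ = (33.9)(0.747) sin 58.1° = 21.50 N·m.
Newton's second law for rotation, τ = Iα, gives α = τ/I = 21.50/0.6920 = 31.07 rad/s².

α ≈ 31.1 rad/s²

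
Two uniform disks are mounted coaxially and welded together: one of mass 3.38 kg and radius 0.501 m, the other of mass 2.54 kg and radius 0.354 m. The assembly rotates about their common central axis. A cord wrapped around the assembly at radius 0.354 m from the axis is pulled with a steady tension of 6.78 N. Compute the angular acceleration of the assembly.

α ≈ 4.11 rad/s²

I = ½M₁R₁² + ½M₂R₂² = ½(3.38)(0.501)² + ½(2.54)(0.354)² = 0.5833 kg·m².
τ = F r = (6.78)(0.354) = 2.400 N·m.
α = τ/I = 2.400/0.5833 = 4.114 rad/s².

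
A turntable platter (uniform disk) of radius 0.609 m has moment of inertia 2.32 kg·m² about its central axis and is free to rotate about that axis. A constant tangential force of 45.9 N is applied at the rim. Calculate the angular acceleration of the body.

τ = F R = (45.9)(0.609) = 27.95 N·m.
From τ = Iα: α = 27.95/2.320 = 12.05 rad/s².

α ≈ 12.0 rad/s²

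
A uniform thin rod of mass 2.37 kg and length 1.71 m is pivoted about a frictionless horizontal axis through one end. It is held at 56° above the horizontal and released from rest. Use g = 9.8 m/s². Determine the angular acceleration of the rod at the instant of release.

α ≈ 4.81 rad/s²

About the pivot, I = (1/3)ML² = (1/3)(2.37)(1.71)² = 2.310 kg·m².
The weight acts at the center, a distance L/2 = 0.8550 m from the pivot; τ = Mg(L/2) cos 56° = 11.10 N·m.
α = τ/I = 11.10/2.310 = 4.807 rad/s².
(Equivalently α = (3g/(2L)) cos 56° = 4.807 rad/s².)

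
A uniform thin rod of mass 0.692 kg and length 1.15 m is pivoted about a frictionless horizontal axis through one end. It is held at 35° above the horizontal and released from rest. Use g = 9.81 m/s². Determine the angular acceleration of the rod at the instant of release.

α ≈ 10.5 rad/s²

About the pivot, I = (1/3)ML² = (1/3)(0.692)(1.15)² = 0.3051 kg·m².
The weight acts at the center, a distance L/2 = 0.5750 m from the pivot; τ = Mg(L/2) cos 35° = 3.197 N·m.
α = τ/I = 3.197/0.3051 = 10.48 rad/s².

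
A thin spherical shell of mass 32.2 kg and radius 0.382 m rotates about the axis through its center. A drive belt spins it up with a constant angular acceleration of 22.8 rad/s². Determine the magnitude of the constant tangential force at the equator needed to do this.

F ≈ 187 N

I = (2/3)MR² = (2/3)(32.2)(0.382)² = 3.133 kg·m².
The required torque is τ = Iα = (3.133)(22.80) = 71.42 N·m.
A tangential force at the equator gives τ = FR, so F = τ/R = 71.42/0.382 = 187.0 N.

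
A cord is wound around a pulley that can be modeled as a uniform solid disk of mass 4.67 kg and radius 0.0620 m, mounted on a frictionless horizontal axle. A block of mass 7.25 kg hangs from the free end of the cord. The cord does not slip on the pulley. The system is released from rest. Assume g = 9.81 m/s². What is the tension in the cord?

I = ½MR² = (1/2)(4.67)(0.0620)² = 0.008976 kg·m².
Block: mg − T = ma. Pulley: TR = Iα. No-slip: a = αR, so T = (I/R²)a = 2.335·a.
Then mg = (m + 2.335)a, so a = (7.25)(9.81)/(7.25 + 2.335) = 7.420 m/s².
T = 2.335·a = 17.33 N.

T ≈ 17.3 N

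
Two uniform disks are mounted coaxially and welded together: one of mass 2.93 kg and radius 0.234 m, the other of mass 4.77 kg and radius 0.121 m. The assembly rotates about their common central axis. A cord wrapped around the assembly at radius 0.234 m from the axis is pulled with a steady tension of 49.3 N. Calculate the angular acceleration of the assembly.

I = ½M₁R₁² + ½M₂R₂² = ½(2.93)(0.234)² + ½(4.77)(0.121)² = 0.1151 kg·m².
τ = F r = (49.3)(0.234) = 11.54 N·m.
α = τ/I = 11.54/0.1151 = 100.2 rad/s².

α ≈ 100 rad/s²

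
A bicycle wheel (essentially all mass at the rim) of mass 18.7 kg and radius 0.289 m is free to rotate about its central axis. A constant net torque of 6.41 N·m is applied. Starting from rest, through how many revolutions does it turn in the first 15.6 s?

I = MR² = (18.7)(0.289)² = 1.562 kg·m².
α = τ/I = 6.41/1.562 = 4.104 rad/s².
θ = ½αt² = ½(4.104)(15.6)² = 499.4 rad.
Revolutions = θ/(2π) = 79.48.

≈ 79.5 revolutions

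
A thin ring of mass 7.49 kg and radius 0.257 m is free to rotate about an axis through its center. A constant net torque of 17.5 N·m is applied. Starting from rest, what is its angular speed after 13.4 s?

I = MR² = (7.49)(0.257)² = 0.4947 kg·m².
α = τ/I = 17.5/0.4947 = 35.37 rad/s².
ω = ω₀ + αt = 0 + (35.37)(13.4) = 474.0 rad/s.

ω ≈ 474 rad/s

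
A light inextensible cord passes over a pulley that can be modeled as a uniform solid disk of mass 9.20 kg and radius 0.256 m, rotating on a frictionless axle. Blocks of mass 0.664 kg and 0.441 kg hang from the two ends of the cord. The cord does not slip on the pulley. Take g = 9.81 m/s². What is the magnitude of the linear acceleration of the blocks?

I = ½MR² = (1/2)(9.20)(0.256)² = 0.3015 kg·m².
Heavier block: m₁g − T₁ = m₁a. Lighter block: T₂ − m₂g = m₂a.
Pulley: (T₁ − T₂)R = Iα = I(a/R), so T₁ − T₂ = (I/R²)a = (1/2)M_p a = 4.600·a.
Adding the three: (m₁ − m₂)g = (m₁ + m₂ + 4.600)a, so a = (0.664 − 0.441)(9.81)/(0.664 + 0.441 + 4.600) = 0.3835 m/s².

a ≈ 0.383 m/s²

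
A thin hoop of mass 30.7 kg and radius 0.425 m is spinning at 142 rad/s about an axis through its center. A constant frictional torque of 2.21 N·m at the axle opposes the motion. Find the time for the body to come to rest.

I = MR² = (30.7)(0.425)² = 5.545 kg·m².
The net torque has magnitude 2.21 N·m, opposing ω.
|α| = τ/I = 2.210/5.545 = 0.3985 rad/s² (deceleration).
0 = ω₀ − |α|t ⇒ t = ω₀/|α| = 142/0.3985 = 356.3 s.

t ≈ 356 s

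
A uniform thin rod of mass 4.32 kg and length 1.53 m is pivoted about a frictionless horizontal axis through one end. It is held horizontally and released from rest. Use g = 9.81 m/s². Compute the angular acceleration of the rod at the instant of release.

About the pivot, I = (1/3)ML² = (1/3)(4.32)(1.53)² = 3.371 kg·m².
The weight acts at the center, a distance L/2 = 0.7650 m from the pivot; τ = Mg(L/2) = 32.42 N·m.
α = τ/I = 32.42/3.371 = 9.618 rad/s².

α ≈ 9.62 rad/s²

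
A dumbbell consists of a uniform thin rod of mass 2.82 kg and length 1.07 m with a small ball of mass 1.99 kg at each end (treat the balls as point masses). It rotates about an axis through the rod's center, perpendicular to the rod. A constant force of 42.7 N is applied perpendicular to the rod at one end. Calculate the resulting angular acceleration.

α ≈ 16.2 rad/s²

I_rod = (1/12)ML² = (1/12)(2.82)(1.07)² = 0.2691 kg·m².
I_balls = 2·m·(L/2)² = 2(1.99)(0.5350)² = 1.139 kg·m².
Total I = 1.408 kg·m².
τ = F·(L/2) = (42.7)(0.535) = 22.84 N·m.
α = τ/I = 22.84/1.408 = 16.22 rad/s².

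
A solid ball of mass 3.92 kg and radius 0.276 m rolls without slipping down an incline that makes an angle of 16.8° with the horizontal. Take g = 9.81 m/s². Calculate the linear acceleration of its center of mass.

a ≈ 2.03 m/s²

Translation along the incline: Mg sinθ − f = Ma.
Rotation about the center: fR = Iα with I = (2/5)MR². No-slip gives a = αR, so f = (I/R²)a = (2/5)M a.
Substituting: Mg sinθ = (1 + 0.4000)Ma, so a = g sinθ/(1 + 0.4000) = (9.81) sin 16.8° / 1.400 = 2.025 m/s².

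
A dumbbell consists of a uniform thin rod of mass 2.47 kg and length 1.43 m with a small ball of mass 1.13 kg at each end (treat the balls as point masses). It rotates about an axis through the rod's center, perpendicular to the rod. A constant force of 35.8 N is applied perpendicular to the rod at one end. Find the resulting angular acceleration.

α ≈ 16.2 rad/s²

I_rod = (1/12)ML² = (1/12)(2.47)(1.43)² = 0.4209 kg·m².
I_balls = 2·m·(L/2)² = 2(1.13)(0.7150)² = 1.155 kg·m².
Total I = 1.576 kg·m².
τ = F·(L/2) = (35.8)(0.715) = 25.60 N·m.
α = τ/I = 25.60/1.576 = 16.24 rad/s².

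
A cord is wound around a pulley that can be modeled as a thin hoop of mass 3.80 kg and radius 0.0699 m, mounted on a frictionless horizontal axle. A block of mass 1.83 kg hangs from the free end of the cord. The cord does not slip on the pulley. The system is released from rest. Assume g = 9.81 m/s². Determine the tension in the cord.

T ≈ 12.1 N

I = MR² = (3.80)(0.0699)² = 0.01857 kg·m².
Block: mg − T = ma. Pulley: TR = Iα. No-slip: a = αR, so T = (I/R²)a = 3.800·a.
Then mg = (m + 3.800)a, so a = (1.83)(9.81)/(1.83 + 3.800) = 3.189 m/s².
T = 3.800·a = 12.12 N.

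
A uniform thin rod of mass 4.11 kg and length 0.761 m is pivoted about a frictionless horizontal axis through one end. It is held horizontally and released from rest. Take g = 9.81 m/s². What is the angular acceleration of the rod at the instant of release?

α ≈ 19.3 rad/s²

About the pivot, I = (1/3)ML² = (1/3)(4.11)(0.761)² = 0.7934 kg·m².
The weight acts at the center, a distance L/2 = 0.3805 m from the pivot; τ = Mg(L/2) = 15.34 N·m.
α = τ/I = 15.34/0.7934 = 19.34 rad/s².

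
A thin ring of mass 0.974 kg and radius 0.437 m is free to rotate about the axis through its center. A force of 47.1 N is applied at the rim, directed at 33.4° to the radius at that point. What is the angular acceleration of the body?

I = MR² = (0.974)(0.437)² = 0.1860 kg·m².
Only the tangential component produces torque: τ = F R sinθ = (47.1)(0.437) sin 33.4° = 11.33 N·m.
From τ = Iα: α = 11.33/0.1860 = 60.91 rad/s².

α ≈ 60.9 rad/s²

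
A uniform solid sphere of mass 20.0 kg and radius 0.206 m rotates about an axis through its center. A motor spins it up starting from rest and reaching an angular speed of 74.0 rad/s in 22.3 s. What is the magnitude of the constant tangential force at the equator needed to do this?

I = (2/5)MR² = (2/5)(20.0)(0.206)² = 0.3395 kg·m².
α = Δω/Δt = (74.0 − 0)/22.3 = 3.318 rad/s².
The required torque is τ = Iα = (0.3395)(3.318) = 1.127 N·m.
A tangential force at the equator gives τ = FR, so F = τ/R = 1.127/0.206 = 5.469 N.

F ≈ 5.47 N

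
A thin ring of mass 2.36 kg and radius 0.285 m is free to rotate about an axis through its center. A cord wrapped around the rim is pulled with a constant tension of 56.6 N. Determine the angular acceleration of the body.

α ≈ 84.2 rad/s²

I = MR² = (2.36)(0.285)² = 0.1917 kg·m².
τ = F R = (56.6)(0.285) = 16.13 N·m.
Newton's second law for rotation, τ = Iα, gives α = τ/I = 16.13/0.1917 = 84.15 rad/s².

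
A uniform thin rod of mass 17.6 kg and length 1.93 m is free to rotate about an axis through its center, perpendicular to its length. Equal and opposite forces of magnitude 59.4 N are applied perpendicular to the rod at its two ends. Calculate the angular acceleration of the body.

I = (1/12)ML² = (1/12)(17.6)(1.93)² = 5.463 kg·m².
The couple gives τ = F·(L/2) + F·(L/2) = F L = (59.4)(1.93) = 114.6 N·m.
Newton's second law for rotation, τ = Iα, gives α = τ/I = 114.6/5.463 = 20.98 rad/s².

α ≈ 21.0 rad/s²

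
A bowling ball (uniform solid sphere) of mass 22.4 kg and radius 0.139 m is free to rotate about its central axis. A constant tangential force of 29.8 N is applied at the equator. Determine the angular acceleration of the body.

α ≈ 23.9 rad/s²

I = (2/5)MR² = (2/5)(22.4)(0.139)² = 0.1731 kg·m².
τ = F R = (29.8)(0.139) = 4.142 N·m.
From τ = Iα: α = 4.142/0.1731 = 23.93 rad/s².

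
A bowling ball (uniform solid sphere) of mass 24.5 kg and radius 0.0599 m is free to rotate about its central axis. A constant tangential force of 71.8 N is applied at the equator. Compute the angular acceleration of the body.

α ≈ 122 rad/s²

I = (2/5)MR² = (2/5)(24.5)(0.0599)² = 0.03516 kg·m².
τ = F R = (71.8)(0.0599) = 4.301 N·m.
Newton's second law for rotation, τ = Iα, gives α = τ/I = 4.301/0.03516 = 122.3 rad/s².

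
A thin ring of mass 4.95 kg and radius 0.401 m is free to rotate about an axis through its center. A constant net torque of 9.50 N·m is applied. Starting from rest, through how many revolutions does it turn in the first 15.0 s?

I = MR² = (4.95)(0.401)² = 0.7960 kg·m².
α = τ/I = 9.50/0.7960 = 11.94 rad/s².
θ = ½αt² = ½(11.94)(15.0)² = 1343 rad.
Revolutions = θ/(2π) = 213.7.

≈ 214 revolutions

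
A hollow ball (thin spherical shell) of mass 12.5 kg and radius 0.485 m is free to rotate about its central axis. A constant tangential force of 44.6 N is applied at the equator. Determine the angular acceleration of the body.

I = (2/3)MR² = (2/3)(12.5)(0.485)² = 1.960 kg·m².
τ = F R = (44.6)(0.485) = 21.63 N·m.
From τ = Iα: α = 21.63/1.960 = 11.04 rad/s².

α ≈ 11.0 rad/s²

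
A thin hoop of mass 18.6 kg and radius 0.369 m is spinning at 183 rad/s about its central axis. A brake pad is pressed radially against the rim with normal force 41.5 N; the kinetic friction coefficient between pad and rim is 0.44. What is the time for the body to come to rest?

I = MR² = (18.6)(0.369)² = 2.533 kg·m².
Friction force f = μN = (0.44)(41.5) = 18.26 N at the rim; torque magnitude τ = fR = 6.738 N·m, opposing ω.
|α| = τ/I = 6.738/2.533 = 2.660 rad/s² (deceleration).
0 = ω₀ − |α|t ⇒ t = ω₀/|α| = 183/2.660 = 68.78 s.

t ≈ 68.8 s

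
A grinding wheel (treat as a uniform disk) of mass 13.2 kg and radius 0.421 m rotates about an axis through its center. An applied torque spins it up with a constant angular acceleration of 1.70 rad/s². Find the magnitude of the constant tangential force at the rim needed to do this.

I = ½MR² = (1/2)(13.2)(0.421)² = 1.170 kg·m².
The required torque is τ = Iα = (1.170)(1.700) = 1.989 N·m.
A tangential force at the rim gives τ = FR, so F = τ/R = 1.989/0.421 = 4.724 N.

F ≈ 4.72 N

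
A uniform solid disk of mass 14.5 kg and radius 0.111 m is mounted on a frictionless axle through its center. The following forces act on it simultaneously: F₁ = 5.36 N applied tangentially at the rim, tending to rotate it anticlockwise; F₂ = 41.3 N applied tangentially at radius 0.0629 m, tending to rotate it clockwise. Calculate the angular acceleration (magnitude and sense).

I = ½MR² = (1/2)(14.5)(0.111)² = 0.08933 kg·m².
Taking anticlockwise as positive: τ₁ = +(5.36)(0.111) = +0.5950 N·m; τ₂ = −(41.3)(0.0629) = −2.598 N·m.
Net torque τ = -2.003 N·m.
α = τ/I = -2.003/0.08933 = -22.42 rad/s².

α ≈ 22.4 rad/s², clockwise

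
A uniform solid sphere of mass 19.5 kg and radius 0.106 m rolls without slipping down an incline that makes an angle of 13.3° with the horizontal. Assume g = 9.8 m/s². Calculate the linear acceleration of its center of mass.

Translation along the incline: Mg sinθ − f = Ma.
Rotation about the center: fR = Iα with I = (2/5)MR². No-slip gives a = αR, so f = (I/R²)a = (2/5)M a.
Substituting: Mg sinθ = (1 + 0.4000)Ma, so a = g sinθ/(1 + 0.4000) = (9.8) sin 13.3° / 1.400 = 1.610 m/s².

a ≈ 1.61 m/s²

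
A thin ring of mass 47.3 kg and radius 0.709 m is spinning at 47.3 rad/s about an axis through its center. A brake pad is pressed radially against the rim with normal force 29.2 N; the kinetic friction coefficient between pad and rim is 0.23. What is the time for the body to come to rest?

I = MR² = (47.3)(0.709)² = 23.78 kg·m².
Friction force f = μN = (0.23)(29.2) = 6.716 N at the rim; torque magnitude τ = fR = 4.762 N·m, opposing ω.
|α| = τ/I = 4.762/23.78 = 0.2003 rad/s² (deceleration).
0 = ω₀ − |α|t ⇒ t = ω₀/|α| = 47.3/0.2003 = 236.2 s.

t ≈ 236 s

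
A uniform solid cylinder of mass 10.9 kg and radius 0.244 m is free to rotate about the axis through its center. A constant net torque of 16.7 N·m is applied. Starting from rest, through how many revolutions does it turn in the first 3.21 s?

I = ½MR² = (1/2)(10.9)(0.244)² = 0.3245 kg·m².
α = τ/I = 16.7/0.3245 = 51.47 rad/s².
θ = ½αt² = ½(51.47)(3.21)² = 265.2 rad.
Revolutions = θ/(2π) = 42.20.

≈ 42.2 revolutions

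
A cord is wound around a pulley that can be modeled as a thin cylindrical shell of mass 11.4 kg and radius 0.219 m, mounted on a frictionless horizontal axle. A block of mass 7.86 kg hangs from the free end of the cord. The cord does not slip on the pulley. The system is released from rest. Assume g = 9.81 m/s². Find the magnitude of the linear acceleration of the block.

a ≈ 4.00 m/s²

I = MR² = (11.4)(0.219)² = 0.5468 kg·m².
Block: mg − T = ma. Pulley: TR = Iα. No-slip: a = αR, so T = (I/R²)a = 11.40·a.
Then mg = (m + 11.40)a, so a = (7.86)(9.81)/(7.86 + 11.40) = 4.003 m/s².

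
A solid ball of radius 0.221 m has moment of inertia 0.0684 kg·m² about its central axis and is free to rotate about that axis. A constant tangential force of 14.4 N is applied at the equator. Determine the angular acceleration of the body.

α ≈ 46.5 rad/s²

τ = F R = (14.4)(0.221) = 3.182 N·m.
From τ = Iα: α = 3.182/0.06840 = 46.53 rad/s².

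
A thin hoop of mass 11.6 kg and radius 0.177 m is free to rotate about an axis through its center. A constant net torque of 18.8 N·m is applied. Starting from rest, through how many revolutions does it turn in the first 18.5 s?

I = MR² = (11.6)(0.177)² = 0.3634 kg·m².
α = τ/I = 18.8/0.3634 = 51.73 rad/s².
θ = ½αt² = ½(51.73)(18.5)² = 8853 rad.
Revolutions = θ/(2π) = 1409.

≈ 1410 revolutions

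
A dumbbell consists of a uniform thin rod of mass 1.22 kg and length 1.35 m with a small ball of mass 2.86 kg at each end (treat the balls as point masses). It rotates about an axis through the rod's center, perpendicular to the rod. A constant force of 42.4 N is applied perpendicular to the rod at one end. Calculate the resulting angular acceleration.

I_rod = (1/12)ML² = (1/12)(1.22)(1.35)² = 0.1853 kg·m².
I_balls = 2·m·(L/2)² = 2(2.86)(0.6750)² = 2.606 kg·m².
Total I = 2.791 kg·m².
τ = F·(L/2) = (42.4)(0.675) = 28.62 N·m.
α = τ/I = 28.62/2.791 = 10.25 rad/s².

α ≈ 10.3 rad/s²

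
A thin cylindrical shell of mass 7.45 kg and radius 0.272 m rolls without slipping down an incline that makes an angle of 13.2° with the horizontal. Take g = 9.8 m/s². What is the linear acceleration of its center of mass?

a ≈ 1.12 m/s²

Translation along the incline: Mg sinθ − f = Ma.
Rotation about the center: fR = Iα with I = MR². No-slip gives a = αR, so f = (I/R²)a = M a.
Substituting: Mg sinθ = (1 + 1.000)Ma, so a = g sinθ/(1 + 1.000) = (9.8) sin 13.2° / 2.000 = 1.119 m/s².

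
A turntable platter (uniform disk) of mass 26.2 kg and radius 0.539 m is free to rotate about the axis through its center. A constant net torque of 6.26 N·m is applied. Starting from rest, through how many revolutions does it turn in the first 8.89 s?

≈ 10.3 revolutions

I = ½MR² = (1/2)(26.2)(0.539)² = 3.806 kg·m².
α = τ/I = 6.26/3.806 = 1.645 rad/s².
θ = ½αt² = ½(1.645)(8.89)² = 65.00 rad.
Revolutions = θ/(2π) = 10.34.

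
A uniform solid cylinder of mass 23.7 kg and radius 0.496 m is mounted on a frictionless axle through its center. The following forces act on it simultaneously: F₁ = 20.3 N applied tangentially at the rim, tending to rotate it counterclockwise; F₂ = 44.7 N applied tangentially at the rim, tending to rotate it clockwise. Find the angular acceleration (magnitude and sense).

I = ½MR² = (1/2)(23.7)(0.496)² = 2.915 kg·m².
Taking counterclockwise as positive: τ₁ = +(20.3)(0.496) = +10.07 N·m; τ₂ = −(44.7)(0.496) = −22.17 N·m.
Net torque τ = -12.10 N·m.
α = τ/I = -12.10/2.915 = -4.151 rad/s².

α ≈ 4.15 rad/s², clockwise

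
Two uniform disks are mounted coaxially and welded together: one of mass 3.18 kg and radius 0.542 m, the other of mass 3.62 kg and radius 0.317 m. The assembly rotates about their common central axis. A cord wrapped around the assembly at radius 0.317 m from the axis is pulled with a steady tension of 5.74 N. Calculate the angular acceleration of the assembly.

α ≈ 2.80 rad/s²

I = ½M₁R₁² + ½M₂R₂² = ½(3.18)(0.542)² + ½(3.62)(0.317)² = 0.6490 kg·m².
τ = F r = (5.74)(0.317) = 1.820 N·m.
α = τ/I = 1.820/0.6490 = 2.804 rad/s².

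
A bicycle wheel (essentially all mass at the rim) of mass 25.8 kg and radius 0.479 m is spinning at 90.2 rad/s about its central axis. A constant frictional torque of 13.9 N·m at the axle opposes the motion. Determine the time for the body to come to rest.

I = MR² = (25.8)(0.479)² = 5.920 kg·m².
The net torque has magnitude 13.9 N·m, opposing ω.
|α| = τ/I = 13.90/5.920 = 2.348 rad/s² (deceleration).
0 = ω₀ − |α|t ⇒ t = ω₀/|α| = 90.2/2.348 = 38.41 s.

t ≈ 38.4 s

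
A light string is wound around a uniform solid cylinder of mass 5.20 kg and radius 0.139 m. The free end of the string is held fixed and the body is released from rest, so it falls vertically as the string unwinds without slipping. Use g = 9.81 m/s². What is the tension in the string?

T ≈ 17.0 N

Translation: Mg − T = Ma. Rotation about the center: TR = Iα with I = ½MR².
With a = αR: T = (I/R²)a = (1/2)M a, so Mg = (1 + 0.5000)Ma.
a = g/(1 + 0.5000) = 9.81/1.500 = 6.540 m/s².
T = 0.5000·M·a = (0.5000)(5.20)(6.540) = 17.00 N.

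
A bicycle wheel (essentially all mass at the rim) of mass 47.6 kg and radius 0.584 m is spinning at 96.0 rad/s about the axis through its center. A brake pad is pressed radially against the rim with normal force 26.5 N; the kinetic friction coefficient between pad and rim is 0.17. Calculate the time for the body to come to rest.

t ≈ 592 s

I = MR² = (47.6)(0.584)² = 16.23 kg·m².
Friction force f = μN = (0.17)(26.5) = 4.505 N at the rim; torque magnitude τ = fR = 2.631 N·m, opposing ω.
|α| = τ/I = 2.631/16.23 = 0.1621 rad/s² (deceleration).
0 = ω₀ − |α|t ⇒ t = ω₀/|α| = 96.0/0.1621 = 592.4 s.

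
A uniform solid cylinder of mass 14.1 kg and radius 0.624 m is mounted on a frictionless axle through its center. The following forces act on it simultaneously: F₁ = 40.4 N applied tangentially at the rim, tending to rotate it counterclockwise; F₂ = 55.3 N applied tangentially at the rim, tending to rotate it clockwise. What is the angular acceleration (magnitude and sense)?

α ≈ 3.39 rad/s², clockwise

I = ½MR² = (1/2)(14.1)(0.624)² = 2.745 kg·m².
Taking counterclockwise as positive: τ₁ = +(40.4)(0.624) = +25.21 N·m; τ₂ = −(55.3)(0.624) = −34.51 N·m.
Net torque τ = -9.298 N·m.
α = τ/I = -9.298/2.745 = -3.387 rad/s².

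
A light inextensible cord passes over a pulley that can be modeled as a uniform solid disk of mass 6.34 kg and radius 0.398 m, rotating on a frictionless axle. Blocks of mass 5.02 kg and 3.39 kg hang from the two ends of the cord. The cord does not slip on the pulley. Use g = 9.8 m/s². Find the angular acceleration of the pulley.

I = ½MR² = (1/2)(6.34)(0.398)² = 0.5021 kg·m².
Heavier block: m₁g − T₁ = m₁a. Lighter block: T₂ − m₂g = m₂a.
Pulley: (T₁ − T₂)R = Iα = I(a/R), so T₁ − T₂ = (I/R²)a = (1/2)M_p a = 3.170·a.
Adding the three: (m₁ − m₂)g = (m₁ + m₂ + 3.170)a, so a = (5.02 − 3.39)(9.8)/(5.02 + 3.39 + 3.170) = 1.379 m/s².
α = a/R = 1.379/0.398 = 3.466 rad/s².

α ≈ 3.47 rad/s²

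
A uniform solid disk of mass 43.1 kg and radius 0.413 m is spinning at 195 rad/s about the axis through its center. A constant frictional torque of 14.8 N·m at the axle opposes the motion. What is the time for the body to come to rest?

I = ½MR² = (1/2)(43.1)(0.413)² = 3.676 kg·m².
The net torque has magnitude 14.8 N·m, opposing ω.
|α| = τ/I = 14.80/3.676 = 4.026 rad/s² (deceleration).
0 = ω₀ − |α|t ⇒ t = ω₀/|α| = 195/4.026 = 48.43 s.

t ≈ 48.4 s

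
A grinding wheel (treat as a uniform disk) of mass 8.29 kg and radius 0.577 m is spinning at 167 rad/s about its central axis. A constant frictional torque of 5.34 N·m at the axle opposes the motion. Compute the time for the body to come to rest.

I = ½MR² = (1/2)(8.29)(0.577)² = 1.380 kg·m².
The net torque has magnitude 5.34 N·m, opposing ω.
|α| = τ/I = 5.340/1.380 = 3.870 rad/s² (deceleration).
0 = ω₀ − |α|t ⇒ t = ω₀/|α| = 167/3.870 = 43.16 s.

t ≈ 43.2 s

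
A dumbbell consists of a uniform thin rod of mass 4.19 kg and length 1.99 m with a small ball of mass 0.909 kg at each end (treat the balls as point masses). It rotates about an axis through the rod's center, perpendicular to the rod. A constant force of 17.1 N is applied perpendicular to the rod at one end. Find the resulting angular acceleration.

α ≈ 5.35 rad/s²

I_rod = (1/12)ML² = (1/12)(4.19)(1.99)² = 1.383 kg·m².
I_balls = 2·m·(L/2)² = 2(0.909)(0.9950)² = 1.800 kg·m².
Total I = 3.183 kg·m².
τ = F·(L/2) = (17.1)(0.995) = 17.01 N·m.
α = τ/I = 17.01/3.183 = 5.346 rad/s².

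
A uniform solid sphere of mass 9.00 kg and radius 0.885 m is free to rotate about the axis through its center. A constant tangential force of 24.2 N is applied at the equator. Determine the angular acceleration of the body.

α ≈ 7.60 rad/s²

I = (2/5)MR² = (2/5)(9.00)(0.885)² = 2.820 kg·m².
τ = F R = (24.2)(0.885) = 21.42 N·m.
Newton's second law for rotation, τ = Iα, gives α = τ/I = 21.42/2.820 = 7.596 rad/s².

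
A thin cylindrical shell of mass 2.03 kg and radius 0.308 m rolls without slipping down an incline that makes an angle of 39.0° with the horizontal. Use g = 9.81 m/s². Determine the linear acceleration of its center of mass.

Translation along the incline: Mg sinθ − f = Ma.
Rotation about the center: fR = Iα with I = MR². No-slip gives a = αR, so f = (I/R²)a = M a.
Substituting: Mg sinθ = (1 + 1.000)Ma, so a = g sinθ/(1 + 1.000) = (9.81) sin 39.0° / 2.000 = 3.087 m/s².

a ≈ 3.09 m/s²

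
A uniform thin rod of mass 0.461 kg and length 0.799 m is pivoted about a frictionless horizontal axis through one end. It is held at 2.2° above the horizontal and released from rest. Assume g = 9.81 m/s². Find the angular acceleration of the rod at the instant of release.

α ≈ 18.4 rad/s²

About the pivot, I = (1/3)ML² = (1/3)(0.461)(0.799)² = 0.09810 kg·m².
The weight acts at the center, a distance L/2 = 0.3995 m from the pivot; τ = Mg(L/2) cos 2.2° = 1.805 N·m.
α = τ/I = 1.805/0.09810 = 18.40 rad/s².
(Equivalently α = (3g/(2L)) cos 2.2° = 18.40 rad/s².)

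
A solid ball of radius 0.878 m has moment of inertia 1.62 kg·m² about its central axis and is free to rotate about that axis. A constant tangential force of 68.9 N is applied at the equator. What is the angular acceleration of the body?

τ = F R = (68.9)(0.878) = 60.49 N·m.
From τ = Iα: α = 60.49/1.620 = 37.34 rad/s².

α ≈ 37.3 rad/s²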